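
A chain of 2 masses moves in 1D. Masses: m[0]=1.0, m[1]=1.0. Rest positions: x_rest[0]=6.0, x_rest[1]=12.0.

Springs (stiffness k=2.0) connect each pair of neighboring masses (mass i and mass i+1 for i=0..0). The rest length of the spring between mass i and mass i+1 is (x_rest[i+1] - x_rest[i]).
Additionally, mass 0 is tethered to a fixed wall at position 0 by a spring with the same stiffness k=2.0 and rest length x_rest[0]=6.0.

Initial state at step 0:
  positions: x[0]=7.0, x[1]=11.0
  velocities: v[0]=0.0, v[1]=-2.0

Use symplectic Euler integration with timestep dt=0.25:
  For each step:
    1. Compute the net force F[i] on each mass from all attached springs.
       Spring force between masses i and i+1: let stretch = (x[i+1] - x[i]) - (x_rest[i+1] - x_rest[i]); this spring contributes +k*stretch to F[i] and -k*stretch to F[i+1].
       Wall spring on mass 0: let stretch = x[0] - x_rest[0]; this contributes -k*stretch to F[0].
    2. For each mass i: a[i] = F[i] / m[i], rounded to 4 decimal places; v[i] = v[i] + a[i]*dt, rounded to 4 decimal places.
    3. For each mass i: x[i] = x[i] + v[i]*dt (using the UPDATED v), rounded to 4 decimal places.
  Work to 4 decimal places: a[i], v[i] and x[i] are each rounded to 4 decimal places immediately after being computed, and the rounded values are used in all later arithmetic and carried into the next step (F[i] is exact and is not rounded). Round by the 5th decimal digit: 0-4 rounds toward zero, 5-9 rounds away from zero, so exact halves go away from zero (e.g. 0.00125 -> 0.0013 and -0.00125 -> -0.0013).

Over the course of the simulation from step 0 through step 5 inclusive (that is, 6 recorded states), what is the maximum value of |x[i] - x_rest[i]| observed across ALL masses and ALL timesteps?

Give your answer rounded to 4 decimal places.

Answer: 2.0997

Derivation:
Step 0: x=[7.0000 11.0000] v=[0.0000 -2.0000]
Step 1: x=[6.6250 10.7500] v=[-1.5000 -1.0000]
Step 2: x=[5.9375 10.7344] v=[-2.7500 -0.0625]
Step 3: x=[5.1074 10.8692] v=[-3.3203 0.5391]
Step 4: x=[4.3591 11.0338] v=[-2.9931 0.6582]
Step 5: x=[3.9003 11.1140] v=[-1.8353 0.3209]
Max displacement = 2.0997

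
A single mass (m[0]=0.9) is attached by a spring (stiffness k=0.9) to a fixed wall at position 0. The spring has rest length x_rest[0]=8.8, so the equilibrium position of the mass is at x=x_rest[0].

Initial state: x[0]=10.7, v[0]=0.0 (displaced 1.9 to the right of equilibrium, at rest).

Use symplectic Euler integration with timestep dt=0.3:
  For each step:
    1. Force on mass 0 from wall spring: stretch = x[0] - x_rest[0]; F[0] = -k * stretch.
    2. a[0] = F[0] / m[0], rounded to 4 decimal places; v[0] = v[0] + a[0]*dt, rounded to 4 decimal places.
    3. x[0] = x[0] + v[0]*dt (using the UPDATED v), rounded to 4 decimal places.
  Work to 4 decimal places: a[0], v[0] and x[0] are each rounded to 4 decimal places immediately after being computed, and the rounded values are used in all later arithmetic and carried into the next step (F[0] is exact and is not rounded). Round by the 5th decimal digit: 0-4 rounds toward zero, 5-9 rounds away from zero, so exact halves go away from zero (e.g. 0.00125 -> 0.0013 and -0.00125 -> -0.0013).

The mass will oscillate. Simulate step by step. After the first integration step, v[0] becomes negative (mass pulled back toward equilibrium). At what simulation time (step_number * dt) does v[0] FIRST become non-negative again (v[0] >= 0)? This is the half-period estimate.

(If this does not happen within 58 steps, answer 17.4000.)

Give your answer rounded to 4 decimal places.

Step 0: x=[10.7000] v=[0.0000]
Step 1: x=[10.5290] v=[-0.5700]
Step 2: x=[10.2024] v=[-1.0887]
Step 3: x=[9.7496] v=[-1.5094]
Step 4: x=[9.2113] v=[-1.7943]
Step 5: x=[8.6360] v=[-1.9177]
Step 6: x=[8.0755] v=[-1.8685]
Step 7: x=[7.5801] v=[-1.6512]
Step 8: x=[7.1945] v=[-1.2852]
Step 9: x=[6.9534] v=[-0.8036]
Step 10: x=[6.8785] v=[-0.2496]
Step 11: x=[6.9766] v=[0.3269]
First v>=0 after going negative at step 11, time=3.3000

Answer: 3.3000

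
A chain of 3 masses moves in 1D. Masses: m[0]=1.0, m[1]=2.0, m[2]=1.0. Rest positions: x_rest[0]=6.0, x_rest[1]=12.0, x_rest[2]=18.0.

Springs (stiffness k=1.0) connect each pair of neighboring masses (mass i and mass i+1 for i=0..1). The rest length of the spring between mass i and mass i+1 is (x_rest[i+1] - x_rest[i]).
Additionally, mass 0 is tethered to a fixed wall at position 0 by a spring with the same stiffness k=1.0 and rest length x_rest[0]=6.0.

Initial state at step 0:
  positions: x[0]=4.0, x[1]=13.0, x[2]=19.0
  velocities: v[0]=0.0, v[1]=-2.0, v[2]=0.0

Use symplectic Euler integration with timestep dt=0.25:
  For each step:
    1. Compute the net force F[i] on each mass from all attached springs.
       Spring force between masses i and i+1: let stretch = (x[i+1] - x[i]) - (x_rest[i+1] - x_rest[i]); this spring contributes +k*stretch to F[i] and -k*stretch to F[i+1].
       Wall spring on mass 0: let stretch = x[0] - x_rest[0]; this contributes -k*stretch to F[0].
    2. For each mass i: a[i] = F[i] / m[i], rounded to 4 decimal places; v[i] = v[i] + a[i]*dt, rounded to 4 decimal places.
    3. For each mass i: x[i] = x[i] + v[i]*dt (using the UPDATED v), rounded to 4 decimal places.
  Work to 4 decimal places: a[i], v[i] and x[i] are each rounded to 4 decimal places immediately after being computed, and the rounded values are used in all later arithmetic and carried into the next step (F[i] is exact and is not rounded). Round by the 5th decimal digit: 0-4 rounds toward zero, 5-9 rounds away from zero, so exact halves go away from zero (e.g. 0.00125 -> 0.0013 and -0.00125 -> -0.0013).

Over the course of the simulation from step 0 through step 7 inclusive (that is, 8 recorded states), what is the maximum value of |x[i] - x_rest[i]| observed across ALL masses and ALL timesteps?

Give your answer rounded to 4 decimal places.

Answer: 2.3118

Derivation:
Step 0: x=[4.0000 13.0000 19.0000] v=[0.0000 -2.0000 0.0000]
Step 1: x=[4.3125 12.4063 19.0000] v=[1.2500 -2.3750 0.0000]
Step 2: x=[4.8613 11.7657 18.9629] v=[2.1953 -2.5625 -0.1484]
Step 3: x=[5.5378 11.1342 18.8510] v=[2.7061 -2.5259 -0.4477]
Step 4: x=[6.2180 10.5690 18.6318] v=[2.7208 -2.2609 -0.8769]
Step 5: x=[6.7815 10.1198 18.2837] v=[2.2541 -1.7969 -1.3926]
Step 6: x=[7.1298 9.8214 17.8003] v=[1.3933 -1.1937 -1.9336]
Step 7: x=[7.2008 9.6882 17.1932] v=[0.2838 -0.5328 -2.4283]
Max displacement = 2.3118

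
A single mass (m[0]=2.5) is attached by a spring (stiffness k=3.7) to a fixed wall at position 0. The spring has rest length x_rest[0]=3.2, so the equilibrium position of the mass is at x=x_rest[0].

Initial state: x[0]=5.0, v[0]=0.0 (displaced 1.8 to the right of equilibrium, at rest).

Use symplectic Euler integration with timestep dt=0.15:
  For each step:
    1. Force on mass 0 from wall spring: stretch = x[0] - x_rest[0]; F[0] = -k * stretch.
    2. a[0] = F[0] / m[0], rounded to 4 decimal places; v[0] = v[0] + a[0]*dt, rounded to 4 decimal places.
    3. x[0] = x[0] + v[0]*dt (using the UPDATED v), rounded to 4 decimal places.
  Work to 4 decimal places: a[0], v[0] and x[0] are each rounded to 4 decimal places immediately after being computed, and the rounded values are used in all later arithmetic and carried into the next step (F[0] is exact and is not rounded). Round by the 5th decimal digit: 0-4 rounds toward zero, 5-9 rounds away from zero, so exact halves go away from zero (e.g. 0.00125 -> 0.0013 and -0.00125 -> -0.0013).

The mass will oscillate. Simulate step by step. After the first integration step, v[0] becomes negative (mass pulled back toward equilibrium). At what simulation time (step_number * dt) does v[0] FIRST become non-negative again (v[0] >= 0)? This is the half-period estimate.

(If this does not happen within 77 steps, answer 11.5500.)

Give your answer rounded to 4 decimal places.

Step 0: x=[5.0000] v=[0.0000]
Step 1: x=[4.9401] v=[-0.3996]
Step 2: x=[4.8222] v=[-0.7859]
Step 3: x=[4.6503] v=[-1.1460]
Step 4: x=[4.4301] v=[-1.4680]
Step 5: x=[4.1689] v=[-1.7411]
Step 6: x=[3.8755] v=[-1.9562]
Step 7: x=[3.5596] v=[-2.1062]
Step 8: x=[3.2317] v=[-2.1860]
Step 9: x=[2.9028] v=[-2.1930]
Step 10: x=[2.5838] v=[-2.1270]
Step 11: x=[2.2853] v=[-1.9902]
Step 12: x=[2.0172] v=[-1.7871]
Step 13: x=[1.7885] v=[-1.5245]
Step 14: x=[1.6068] v=[-1.2112]
Step 15: x=[1.4782] v=[-0.8575]
Step 16: x=[1.4069] v=[-0.4753]
Step 17: x=[1.3953] v=[-0.0772]
Step 18: x=[1.4438] v=[0.3235]
First v>=0 after going negative at step 18, time=2.7000

Answer: 2.7000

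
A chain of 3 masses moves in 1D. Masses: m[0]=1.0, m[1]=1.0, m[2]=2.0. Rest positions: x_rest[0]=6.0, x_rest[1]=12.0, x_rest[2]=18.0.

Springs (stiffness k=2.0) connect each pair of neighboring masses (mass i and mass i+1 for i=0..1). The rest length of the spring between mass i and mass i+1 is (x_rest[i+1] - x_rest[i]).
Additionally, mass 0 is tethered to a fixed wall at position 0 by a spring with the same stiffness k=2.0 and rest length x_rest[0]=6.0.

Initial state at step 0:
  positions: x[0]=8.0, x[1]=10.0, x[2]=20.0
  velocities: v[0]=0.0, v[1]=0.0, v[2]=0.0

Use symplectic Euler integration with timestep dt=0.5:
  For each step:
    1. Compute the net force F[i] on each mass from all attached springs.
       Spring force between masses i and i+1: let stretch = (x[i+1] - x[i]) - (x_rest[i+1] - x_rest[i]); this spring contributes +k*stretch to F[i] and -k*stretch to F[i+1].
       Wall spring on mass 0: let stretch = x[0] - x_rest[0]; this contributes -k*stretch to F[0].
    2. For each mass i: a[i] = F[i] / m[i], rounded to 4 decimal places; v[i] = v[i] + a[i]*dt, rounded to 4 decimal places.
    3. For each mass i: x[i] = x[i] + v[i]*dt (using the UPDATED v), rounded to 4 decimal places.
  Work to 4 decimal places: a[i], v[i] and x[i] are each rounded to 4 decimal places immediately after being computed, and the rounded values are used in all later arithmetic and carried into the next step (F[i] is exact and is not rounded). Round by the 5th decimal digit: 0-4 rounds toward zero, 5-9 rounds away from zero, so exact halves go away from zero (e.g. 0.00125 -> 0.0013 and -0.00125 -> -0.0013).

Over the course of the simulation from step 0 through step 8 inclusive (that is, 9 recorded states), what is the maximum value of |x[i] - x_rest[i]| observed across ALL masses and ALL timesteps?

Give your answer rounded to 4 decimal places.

Answer: 4.0000

Derivation:
Step 0: x=[8.0000 10.0000 20.0000] v=[0.0000 0.0000 0.0000]
Step 1: x=[5.0000 14.0000 19.0000] v=[-6.0000 8.0000 -2.0000]
Step 2: x=[4.0000 16.0000 18.2500] v=[-2.0000 4.0000 -1.5000]
Step 3: x=[7.0000 13.1250 18.4375] v=[6.0000 -5.7500 0.3750]
Step 4: x=[9.5625 9.8438 18.7969] v=[5.1250 -6.5625 0.7188]
Step 5: x=[7.4844 10.8985 18.4180] v=[-4.1562 2.1093 -0.7578]
Step 6: x=[3.3712 14.0059 17.6592] v=[-8.2265 6.2147 -1.5176]
Step 7: x=[2.8897 13.6226 17.4871] v=[-0.9630 -0.7667 -0.3443]
Step 8: x=[6.3298 9.8051 17.8489] v=[6.8802 -7.6351 0.7235]
Max displacement = 4.0000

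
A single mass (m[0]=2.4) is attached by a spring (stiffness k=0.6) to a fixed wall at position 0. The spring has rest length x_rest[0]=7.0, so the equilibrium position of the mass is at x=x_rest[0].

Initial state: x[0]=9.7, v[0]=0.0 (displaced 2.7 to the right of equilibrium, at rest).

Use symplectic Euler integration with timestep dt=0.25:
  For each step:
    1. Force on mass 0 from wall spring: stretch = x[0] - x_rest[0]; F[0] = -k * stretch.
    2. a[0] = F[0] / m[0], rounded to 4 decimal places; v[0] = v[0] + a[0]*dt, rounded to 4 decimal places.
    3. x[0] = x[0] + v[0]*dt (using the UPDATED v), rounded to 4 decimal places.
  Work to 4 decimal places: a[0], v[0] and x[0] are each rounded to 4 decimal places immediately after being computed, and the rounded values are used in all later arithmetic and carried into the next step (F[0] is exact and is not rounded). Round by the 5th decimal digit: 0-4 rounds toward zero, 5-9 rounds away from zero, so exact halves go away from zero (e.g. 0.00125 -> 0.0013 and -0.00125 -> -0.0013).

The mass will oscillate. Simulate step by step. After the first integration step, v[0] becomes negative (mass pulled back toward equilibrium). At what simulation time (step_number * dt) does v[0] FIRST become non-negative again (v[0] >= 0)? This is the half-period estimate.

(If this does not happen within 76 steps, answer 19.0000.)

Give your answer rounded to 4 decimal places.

Answer: 6.5000

Derivation:
Step 0: x=[9.7000] v=[0.0000]
Step 1: x=[9.6578] v=[-0.1688]
Step 2: x=[9.5741] v=[-0.3349]
Step 3: x=[9.4502] v=[-0.4958]
Step 4: x=[9.2880] v=[-0.6490]
Step 5: x=[9.0900] v=[-0.7920]
Step 6: x=[8.8594] v=[-0.9226]
Step 7: x=[8.5997] v=[-1.0388]
Step 8: x=[8.3150] v=[-1.1388]
Step 9: x=[8.0098] v=[-1.2210]
Step 10: x=[7.6888] v=[-1.2841]
Step 11: x=[7.3570] v=[-1.3272]
Step 12: x=[7.0196] v=[-1.3495]
Step 13: x=[6.6819] v=[-1.3507]
Step 14: x=[6.3492] v=[-1.3308]
Step 15: x=[6.0267] v=[-1.2901]
Step 16: x=[5.7194] v=[-1.2293]
Step 17: x=[5.4321] v=[-1.1493]
Step 18: x=[5.1693] v=[-1.0513]
Step 19: x=[4.9351] v=[-0.9369]
Step 20: x=[4.7331] v=[-0.8079]
Step 21: x=[4.5666] v=[-0.6662]
Step 22: x=[4.4381] v=[-0.5141]
Step 23: x=[4.3496] v=[-0.3540]
Step 24: x=[4.3025] v=[-0.1884]
Step 25: x=[4.2976] v=[-0.0198]
Step 26: x=[4.3349] v=[0.1491]
First v>=0 after going negative at step 26, time=6.5000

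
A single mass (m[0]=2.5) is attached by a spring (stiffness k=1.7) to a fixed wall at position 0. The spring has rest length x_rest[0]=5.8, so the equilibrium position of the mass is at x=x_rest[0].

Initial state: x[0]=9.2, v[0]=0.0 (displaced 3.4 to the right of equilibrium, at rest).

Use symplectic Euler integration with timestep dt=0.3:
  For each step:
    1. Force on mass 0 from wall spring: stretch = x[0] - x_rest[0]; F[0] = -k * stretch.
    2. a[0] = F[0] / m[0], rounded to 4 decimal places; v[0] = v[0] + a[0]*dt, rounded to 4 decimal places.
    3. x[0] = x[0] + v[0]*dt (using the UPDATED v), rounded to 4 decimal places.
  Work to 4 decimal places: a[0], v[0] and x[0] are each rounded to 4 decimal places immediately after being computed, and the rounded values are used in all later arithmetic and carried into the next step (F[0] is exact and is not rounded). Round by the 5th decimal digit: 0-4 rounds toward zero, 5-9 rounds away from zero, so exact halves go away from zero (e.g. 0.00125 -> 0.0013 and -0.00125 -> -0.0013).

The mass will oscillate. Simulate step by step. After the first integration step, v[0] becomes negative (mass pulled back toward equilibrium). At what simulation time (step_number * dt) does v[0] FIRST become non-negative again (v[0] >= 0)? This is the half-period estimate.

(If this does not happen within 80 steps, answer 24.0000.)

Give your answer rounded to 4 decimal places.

Step 0: x=[9.2000] v=[0.0000]
Step 1: x=[8.9919] v=[-0.6936]
Step 2: x=[8.5885] v=[-1.3448]
Step 3: x=[8.0144] v=[-1.9137]
Step 4: x=[7.3048] v=[-2.3654]
Step 5: x=[6.5031] v=[-2.6724]
Step 6: x=[5.6584] v=[-2.8158]
Step 7: x=[4.8223] v=[-2.7869]
Step 8: x=[4.0461] v=[-2.5875]
Step 9: x=[3.3772] v=[-2.2297]
Step 10: x=[2.8566] v=[-1.7355]
Step 11: x=[2.5161] v=[-1.1351]
Step 12: x=[2.3765] v=[-0.4652]
Step 13: x=[2.4465] v=[0.2332]
First v>=0 after going negative at step 13, time=3.9000

Answer: 3.9000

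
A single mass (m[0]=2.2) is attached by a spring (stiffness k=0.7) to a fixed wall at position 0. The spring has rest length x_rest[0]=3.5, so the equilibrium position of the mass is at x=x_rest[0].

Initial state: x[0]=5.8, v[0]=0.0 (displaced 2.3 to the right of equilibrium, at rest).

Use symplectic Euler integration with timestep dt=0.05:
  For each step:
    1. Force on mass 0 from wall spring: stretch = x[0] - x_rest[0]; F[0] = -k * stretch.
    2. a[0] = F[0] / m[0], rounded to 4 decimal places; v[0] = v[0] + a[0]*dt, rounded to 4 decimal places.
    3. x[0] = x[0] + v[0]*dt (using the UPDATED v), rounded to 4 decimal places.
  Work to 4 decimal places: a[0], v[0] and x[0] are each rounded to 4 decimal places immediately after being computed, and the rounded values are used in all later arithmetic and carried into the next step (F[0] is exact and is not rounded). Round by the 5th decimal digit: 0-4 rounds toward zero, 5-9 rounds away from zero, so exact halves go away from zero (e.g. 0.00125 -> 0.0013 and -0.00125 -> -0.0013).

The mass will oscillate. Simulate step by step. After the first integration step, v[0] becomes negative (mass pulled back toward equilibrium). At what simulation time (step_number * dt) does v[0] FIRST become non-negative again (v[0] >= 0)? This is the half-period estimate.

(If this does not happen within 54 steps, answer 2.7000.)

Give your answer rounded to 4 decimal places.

Answer: 2.7000

Derivation:
Step 0: x=[5.8000] v=[0.0000]
Step 1: x=[5.7982] v=[-0.0366]
Step 2: x=[5.7945] v=[-0.0732]
Step 3: x=[5.7890] v=[-0.1097]
Step 4: x=[5.7817] v=[-0.1461]
Step 5: x=[5.7726] v=[-0.1824]
Step 6: x=[5.7617] v=[-0.2186]
Step 7: x=[5.7490] v=[-0.2546]
Step 8: x=[5.7345] v=[-0.2904]
Step 9: x=[5.7182] v=[-0.3260]
Step 10: x=[5.7001] v=[-0.3613]
Step 11: x=[5.6803] v=[-0.3963]
Step 12: x=[5.6588] v=[-0.4310]
Step 13: x=[5.6355] v=[-0.4653]
Step 14: x=[5.6105] v=[-0.4993]
Step 15: x=[5.5839] v=[-0.5329]
Step 16: x=[5.5556] v=[-0.5661]
Step 17: x=[5.5257] v=[-0.5988]
Step 18: x=[5.4942] v=[-0.6310]
Step 19: x=[5.4611] v=[-0.6627]
Step 20: x=[5.4264] v=[-0.6939]
Step 21: x=[5.3902] v=[-0.7245]
Step 22: x=[5.3525] v=[-0.7546]
Step 23: x=[5.3133] v=[-0.7841]
Step 24: x=[5.2727] v=[-0.8130]
Step 25: x=[5.2306] v=[-0.8412]
Step 26: x=[5.1872] v=[-0.8687]
Step 27: x=[5.1424] v=[-0.8955]
Step 28: x=[5.0963] v=[-0.9216]
Step 29: x=[5.0490] v=[-0.9470]
Step 30: x=[5.0004] v=[-0.9716]
Step 31: x=[4.9506] v=[-0.9955]
Step 32: x=[4.8997] v=[-1.0186]
Step 33: x=[4.8477] v=[-1.0409]
Step 34: x=[4.7946] v=[-1.0623]
Step 35: x=[4.7405] v=[-1.0829]
Step 36: x=[4.6854] v=[-1.1026]
Step 37: x=[4.6293] v=[-1.1215]
Step 38: x=[4.5723] v=[-1.1395]
Step 39: x=[4.5145] v=[-1.1566]
Step 40: x=[4.4559] v=[-1.1727]
Step 41: x=[4.3965] v=[-1.1879]
Step 42: x=[4.3364] v=[-1.2022]
Step 43: x=[4.2756] v=[-1.2155]
Step 44: x=[4.2142] v=[-1.2278]
Step 45: x=[4.1522] v=[-1.2392]
Step 46: x=[4.0897] v=[-1.2496]
Step 47: x=[4.0268] v=[-1.2590]
Step 48: x=[3.9634] v=[-1.2674]
Step 49: x=[3.8997] v=[-1.2748]
Step 50: x=[3.8356] v=[-1.2812]
Step 51: x=[3.7713] v=[-1.2865]
Step 52: x=[3.7068] v=[-1.2908]
Step 53: x=[3.6421] v=[-1.2941]
Step 54: x=[3.5773] v=[-1.2964]
v[0] did not become non-negative within 54 steps; using fallback time=2.7000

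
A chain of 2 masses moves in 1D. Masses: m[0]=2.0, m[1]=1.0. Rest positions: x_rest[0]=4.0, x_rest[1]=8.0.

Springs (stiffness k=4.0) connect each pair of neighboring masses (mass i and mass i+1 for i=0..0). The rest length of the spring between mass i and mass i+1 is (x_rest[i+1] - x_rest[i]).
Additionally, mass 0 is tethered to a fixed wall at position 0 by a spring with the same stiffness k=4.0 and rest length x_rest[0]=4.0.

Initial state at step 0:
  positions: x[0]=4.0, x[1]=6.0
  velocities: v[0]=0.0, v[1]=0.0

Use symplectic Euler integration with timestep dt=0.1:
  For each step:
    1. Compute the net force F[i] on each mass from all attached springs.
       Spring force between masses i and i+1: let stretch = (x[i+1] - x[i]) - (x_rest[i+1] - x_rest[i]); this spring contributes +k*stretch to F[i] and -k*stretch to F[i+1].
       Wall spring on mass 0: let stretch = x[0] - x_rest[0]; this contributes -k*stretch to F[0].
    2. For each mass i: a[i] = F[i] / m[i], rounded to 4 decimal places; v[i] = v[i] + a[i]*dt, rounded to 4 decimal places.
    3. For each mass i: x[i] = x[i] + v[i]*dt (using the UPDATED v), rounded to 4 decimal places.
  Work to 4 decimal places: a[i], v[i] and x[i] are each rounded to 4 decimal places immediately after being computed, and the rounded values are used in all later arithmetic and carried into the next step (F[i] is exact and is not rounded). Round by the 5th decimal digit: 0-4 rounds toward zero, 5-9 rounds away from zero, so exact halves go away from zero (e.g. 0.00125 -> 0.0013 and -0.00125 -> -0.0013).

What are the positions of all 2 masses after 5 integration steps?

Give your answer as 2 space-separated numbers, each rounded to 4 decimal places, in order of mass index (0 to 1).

Step 0: x=[4.0000 6.0000] v=[0.0000 0.0000]
Step 1: x=[3.9600 6.0800] v=[-0.4000 0.8000]
Step 2: x=[3.8832 6.2352] v=[-0.7680 1.5520]
Step 3: x=[3.7758 6.4563] v=[-1.0742 2.2112]
Step 4: x=[3.6465 6.7302] v=[-1.2933 2.7390]
Step 5: x=[3.5059 7.0408] v=[-1.4059 3.1055]

Answer: 3.5059 7.0408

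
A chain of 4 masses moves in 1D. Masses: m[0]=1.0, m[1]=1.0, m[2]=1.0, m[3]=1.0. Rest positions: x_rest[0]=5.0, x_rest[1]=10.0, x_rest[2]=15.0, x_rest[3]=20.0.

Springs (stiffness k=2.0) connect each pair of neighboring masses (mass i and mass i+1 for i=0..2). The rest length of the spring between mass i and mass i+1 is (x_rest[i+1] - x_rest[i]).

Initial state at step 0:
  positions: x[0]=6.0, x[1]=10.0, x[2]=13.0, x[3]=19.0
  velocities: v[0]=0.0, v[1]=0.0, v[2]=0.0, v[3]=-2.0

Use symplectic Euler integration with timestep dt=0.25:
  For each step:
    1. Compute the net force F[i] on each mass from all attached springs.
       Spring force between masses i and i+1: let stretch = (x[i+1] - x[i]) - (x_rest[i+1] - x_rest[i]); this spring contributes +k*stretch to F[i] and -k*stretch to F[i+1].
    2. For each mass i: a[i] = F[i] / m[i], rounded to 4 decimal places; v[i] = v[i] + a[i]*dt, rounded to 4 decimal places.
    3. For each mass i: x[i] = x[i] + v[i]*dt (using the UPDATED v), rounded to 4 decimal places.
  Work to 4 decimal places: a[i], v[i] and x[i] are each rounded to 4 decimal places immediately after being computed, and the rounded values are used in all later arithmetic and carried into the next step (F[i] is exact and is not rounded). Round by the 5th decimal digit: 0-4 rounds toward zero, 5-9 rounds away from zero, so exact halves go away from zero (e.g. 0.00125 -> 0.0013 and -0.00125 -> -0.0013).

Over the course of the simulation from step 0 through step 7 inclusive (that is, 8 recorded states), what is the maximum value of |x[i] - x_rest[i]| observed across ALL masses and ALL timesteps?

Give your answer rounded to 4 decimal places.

Step 0: x=[6.0000 10.0000 13.0000 19.0000] v=[0.0000 0.0000 0.0000 -2.0000]
Step 1: x=[5.8750 9.8750 13.3750 18.3750] v=[-0.5000 -0.5000 1.5000 -2.5000]
Step 2: x=[5.6250 9.6875 13.9375 17.7500] v=[-1.0000 -0.7500 2.2500 -2.5000]
Step 3: x=[5.2578 9.5234 14.4453 17.2734] v=[-1.4688 -0.6563 2.0313 -1.9063]
Step 4: x=[4.7988 9.4414 14.6914 17.0683] v=[-1.8360 -0.3282 0.9844 -0.8204]
Step 5: x=[4.2951 9.4353 14.5784 17.1911] v=[-2.0147 -0.0245 -0.4522 0.4912]
Step 6: x=[3.8090 9.4295 14.1491 17.6123] v=[-1.9446 -0.0231 -1.7174 1.6849]
Step 7: x=[3.4004 9.3111 13.5627 18.2256] v=[-1.6344 -0.4736 -2.3456 2.4533]
Max displacement = 2.9317

Answer: 2.9317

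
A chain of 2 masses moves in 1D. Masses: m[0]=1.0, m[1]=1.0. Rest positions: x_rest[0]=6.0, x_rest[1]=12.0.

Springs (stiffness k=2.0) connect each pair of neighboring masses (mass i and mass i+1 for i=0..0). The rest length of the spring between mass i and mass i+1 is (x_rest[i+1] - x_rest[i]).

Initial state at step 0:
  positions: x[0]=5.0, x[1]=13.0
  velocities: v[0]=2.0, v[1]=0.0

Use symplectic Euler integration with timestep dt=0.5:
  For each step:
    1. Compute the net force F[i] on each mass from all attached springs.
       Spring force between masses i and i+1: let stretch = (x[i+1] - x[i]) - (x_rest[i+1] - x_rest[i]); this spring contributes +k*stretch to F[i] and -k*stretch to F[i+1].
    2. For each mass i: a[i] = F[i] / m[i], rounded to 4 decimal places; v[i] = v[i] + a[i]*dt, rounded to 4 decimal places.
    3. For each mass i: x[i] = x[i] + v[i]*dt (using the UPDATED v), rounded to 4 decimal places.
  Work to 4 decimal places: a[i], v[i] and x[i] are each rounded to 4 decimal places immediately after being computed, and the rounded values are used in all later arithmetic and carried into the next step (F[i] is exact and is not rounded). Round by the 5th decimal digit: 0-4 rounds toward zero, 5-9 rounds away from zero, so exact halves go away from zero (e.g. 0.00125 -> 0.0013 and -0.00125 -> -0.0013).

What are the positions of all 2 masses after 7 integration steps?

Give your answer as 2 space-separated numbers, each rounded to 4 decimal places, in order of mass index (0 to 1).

Answer: 10.0000 15.0000

Derivation:
Step 0: x=[5.0000 13.0000] v=[2.0000 0.0000]
Step 1: x=[7.0000 12.0000] v=[4.0000 -2.0000]
Step 2: x=[8.5000 11.5000] v=[3.0000 -1.0000]
Step 3: x=[8.5000 12.5000] v=[0.0000 2.0000]
Step 4: x=[7.5000 14.5000] v=[-2.0000 4.0000]
Step 5: x=[7.0000 16.0000] v=[-1.0000 3.0000]
Step 6: x=[8.0000 16.0000] v=[2.0000 0.0000]
Step 7: x=[10.0000 15.0000] v=[4.0000 -2.0000]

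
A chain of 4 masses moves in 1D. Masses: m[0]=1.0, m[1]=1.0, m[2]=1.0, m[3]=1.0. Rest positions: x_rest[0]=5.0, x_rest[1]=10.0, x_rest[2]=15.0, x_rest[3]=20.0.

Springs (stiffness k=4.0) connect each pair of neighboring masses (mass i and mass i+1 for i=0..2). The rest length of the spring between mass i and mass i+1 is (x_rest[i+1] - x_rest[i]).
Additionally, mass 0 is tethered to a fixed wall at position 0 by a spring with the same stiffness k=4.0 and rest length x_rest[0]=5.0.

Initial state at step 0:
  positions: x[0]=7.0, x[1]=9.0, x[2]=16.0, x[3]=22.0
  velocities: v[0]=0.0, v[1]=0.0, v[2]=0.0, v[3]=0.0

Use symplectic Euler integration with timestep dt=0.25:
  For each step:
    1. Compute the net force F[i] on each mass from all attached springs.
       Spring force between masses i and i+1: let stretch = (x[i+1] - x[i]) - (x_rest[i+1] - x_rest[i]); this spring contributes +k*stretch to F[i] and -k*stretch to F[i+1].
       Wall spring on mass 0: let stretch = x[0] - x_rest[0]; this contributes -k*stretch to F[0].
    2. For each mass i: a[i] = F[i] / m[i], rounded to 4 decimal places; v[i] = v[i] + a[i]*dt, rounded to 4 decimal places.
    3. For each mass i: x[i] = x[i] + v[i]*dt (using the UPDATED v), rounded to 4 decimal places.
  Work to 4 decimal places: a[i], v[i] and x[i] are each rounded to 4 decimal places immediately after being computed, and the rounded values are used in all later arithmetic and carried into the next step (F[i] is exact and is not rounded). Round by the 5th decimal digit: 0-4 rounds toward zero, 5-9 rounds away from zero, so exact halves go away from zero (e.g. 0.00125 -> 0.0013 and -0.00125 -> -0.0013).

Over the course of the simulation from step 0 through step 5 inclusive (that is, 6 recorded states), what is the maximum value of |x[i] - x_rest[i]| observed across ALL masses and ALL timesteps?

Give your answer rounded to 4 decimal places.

Answer: 2.3281

Derivation:
Step 0: x=[7.0000 9.0000 16.0000 22.0000] v=[0.0000 0.0000 0.0000 0.0000]
Step 1: x=[5.7500 10.2500 15.7500 21.7500] v=[-5.0000 5.0000 -1.0000 -1.0000]
Step 2: x=[4.1875 11.7500 15.6250 21.2500] v=[-6.2500 6.0000 -0.5000 -2.0000]
Step 3: x=[3.4688 12.3281 15.9375 20.5938] v=[-2.8750 2.3125 1.2500 -2.6250]
Step 4: x=[4.0977 11.5938 16.5117 20.0235] v=[2.5155 -2.9374 2.2969 -2.2813]
Step 5: x=[5.5762 10.2149 16.7344 19.8252] v=[5.9139 -5.5156 0.8908 -0.7931]
Max displacement = 2.3281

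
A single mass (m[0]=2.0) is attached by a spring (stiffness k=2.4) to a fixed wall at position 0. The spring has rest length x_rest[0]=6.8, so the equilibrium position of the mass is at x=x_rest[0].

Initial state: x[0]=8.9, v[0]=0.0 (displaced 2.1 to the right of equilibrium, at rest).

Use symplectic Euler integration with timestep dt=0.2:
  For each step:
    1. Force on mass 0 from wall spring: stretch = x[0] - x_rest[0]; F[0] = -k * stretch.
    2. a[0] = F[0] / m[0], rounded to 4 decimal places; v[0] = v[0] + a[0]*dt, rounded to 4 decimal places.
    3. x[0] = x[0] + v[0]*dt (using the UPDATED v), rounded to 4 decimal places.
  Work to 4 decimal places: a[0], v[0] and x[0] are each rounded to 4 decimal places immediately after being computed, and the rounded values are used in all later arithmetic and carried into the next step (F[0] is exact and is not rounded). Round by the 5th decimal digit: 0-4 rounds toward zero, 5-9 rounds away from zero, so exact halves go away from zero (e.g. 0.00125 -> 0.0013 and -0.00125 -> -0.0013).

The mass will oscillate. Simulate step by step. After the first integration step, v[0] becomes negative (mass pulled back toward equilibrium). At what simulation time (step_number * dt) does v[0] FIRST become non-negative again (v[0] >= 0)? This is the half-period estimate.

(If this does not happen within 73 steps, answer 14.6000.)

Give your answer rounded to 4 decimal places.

Step 0: x=[8.9000] v=[0.0000]
Step 1: x=[8.7992] v=[-0.5040]
Step 2: x=[8.6024] v=[-0.9838]
Step 3: x=[8.3191] v=[-1.4164]
Step 4: x=[7.9629] v=[-1.7810]
Step 5: x=[7.5509] v=[-2.0601]
Step 6: x=[7.1028] v=[-2.2403]
Step 7: x=[6.6402] v=[-2.3130]
Step 8: x=[6.1853] v=[-2.2746]
Step 9: x=[5.7599] v=[-2.1271]
Step 10: x=[5.3844] v=[-1.8775]
Step 11: x=[5.0768] v=[-1.5378]
Step 12: x=[4.8520] v=[-1.1242]
Step 13: x=[4.7207] v=[-0.6567]
Step 14: x=[4.6892] v=[-0.1577]
Step 15: x=[4.7590] v=[0.3489]
First v>=0 after going negative at step 15, time=3.0000

Answer: 3.0000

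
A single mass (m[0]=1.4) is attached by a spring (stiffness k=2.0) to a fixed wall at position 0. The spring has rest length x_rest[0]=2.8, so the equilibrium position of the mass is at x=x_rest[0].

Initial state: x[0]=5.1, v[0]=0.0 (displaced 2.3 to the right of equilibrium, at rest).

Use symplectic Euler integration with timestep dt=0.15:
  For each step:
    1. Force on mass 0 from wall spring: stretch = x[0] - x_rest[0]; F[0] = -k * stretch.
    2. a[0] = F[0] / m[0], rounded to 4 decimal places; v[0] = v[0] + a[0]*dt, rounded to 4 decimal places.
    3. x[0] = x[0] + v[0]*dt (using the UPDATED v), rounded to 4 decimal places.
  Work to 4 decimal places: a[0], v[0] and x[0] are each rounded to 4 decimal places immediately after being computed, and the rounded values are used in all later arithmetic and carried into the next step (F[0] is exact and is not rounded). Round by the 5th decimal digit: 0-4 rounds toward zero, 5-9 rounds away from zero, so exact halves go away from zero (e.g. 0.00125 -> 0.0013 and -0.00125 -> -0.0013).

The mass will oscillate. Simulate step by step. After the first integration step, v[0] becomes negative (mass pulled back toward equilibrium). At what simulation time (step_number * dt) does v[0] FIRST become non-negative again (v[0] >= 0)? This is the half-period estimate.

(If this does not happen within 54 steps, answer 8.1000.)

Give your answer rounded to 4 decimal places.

Step 0: x=[5.1000] v=[0.0000]
Step 1: x=[5.0261] v=[-0.4929]
Step 2: x=[4.8806] v=[-0.9699]
Step 3: x=[4.6682] v=[-1.4157]
Step 4: x=[4.3958] v=[-1.8160]
Step 5: x=[4.0721] v=[-2.1580]
Step 6: x=[3.7075] v=[-2.4306]
Step 7: x=[3.3137] v=[-2.6251]
Step 8: x=[2.9034] v=[-2.7352]
Step 9: x=[2.4898] v=[-2.7574]
Step 10: x=[2.0862] v=[-2.6909]
Step 11: x=[1.7055] v=[-2.5379]
Step 12: x=[1.3600] v=[-2.3034]
Step 13: x=[1.0608] v=[-1.9948]
Step 14: x=[0.8175] v=[-1.6221]
Step 15: x=[0.6379] v=[-1.1973]
Step 16: x=[0.5278] v=[-0.7340]
Step 17: x=[0.4907] v=[-0.2471]
Step 18: x=[0.5279] v=[0.2478]
First v>=0 after going negative at step 18, time=2.7000

Answer: 2.7000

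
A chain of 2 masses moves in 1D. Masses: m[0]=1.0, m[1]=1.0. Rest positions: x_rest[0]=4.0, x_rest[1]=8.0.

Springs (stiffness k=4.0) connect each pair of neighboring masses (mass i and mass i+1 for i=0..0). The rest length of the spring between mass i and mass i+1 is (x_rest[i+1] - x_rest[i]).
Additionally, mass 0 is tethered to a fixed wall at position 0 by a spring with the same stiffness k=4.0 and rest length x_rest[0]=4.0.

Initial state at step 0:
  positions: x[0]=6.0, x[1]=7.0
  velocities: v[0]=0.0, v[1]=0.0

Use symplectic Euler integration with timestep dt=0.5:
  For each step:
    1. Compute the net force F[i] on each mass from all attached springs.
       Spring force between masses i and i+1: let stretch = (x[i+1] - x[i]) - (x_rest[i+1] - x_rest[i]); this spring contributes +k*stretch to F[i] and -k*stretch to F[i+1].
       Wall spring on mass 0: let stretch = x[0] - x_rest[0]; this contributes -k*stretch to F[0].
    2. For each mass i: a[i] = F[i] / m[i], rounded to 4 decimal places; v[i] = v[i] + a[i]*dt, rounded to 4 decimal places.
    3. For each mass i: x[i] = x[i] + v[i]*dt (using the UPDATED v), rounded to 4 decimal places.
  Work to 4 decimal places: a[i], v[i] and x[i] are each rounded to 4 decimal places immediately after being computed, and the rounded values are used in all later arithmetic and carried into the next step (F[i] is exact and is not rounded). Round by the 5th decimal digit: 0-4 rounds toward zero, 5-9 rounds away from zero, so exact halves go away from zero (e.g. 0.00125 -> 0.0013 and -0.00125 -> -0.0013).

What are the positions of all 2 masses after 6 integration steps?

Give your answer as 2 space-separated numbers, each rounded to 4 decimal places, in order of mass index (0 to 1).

Step 0: x=[6.0000 7.0000] v=[0.0000 0.0000]
Step 1: x=[1.0000 10.0000] v=[-10.0000 6.0000]
Step 2: x=[4.0000 8.0000] v=[6.0000 -4.0000]
Step 3: x=[7.0000 6.0000] v=[6.0000 -4.0000]
Step 4: x=[2.0000 9.0000] v=[-10.0000 6.0000]
Step 5: x=[2.0000 9.0000] v=[0.0000 0.0000]
Step 6: x=[7.0000 6.0000] v=[10.0000 -6.0000]

Answer: 7.0000 6.0000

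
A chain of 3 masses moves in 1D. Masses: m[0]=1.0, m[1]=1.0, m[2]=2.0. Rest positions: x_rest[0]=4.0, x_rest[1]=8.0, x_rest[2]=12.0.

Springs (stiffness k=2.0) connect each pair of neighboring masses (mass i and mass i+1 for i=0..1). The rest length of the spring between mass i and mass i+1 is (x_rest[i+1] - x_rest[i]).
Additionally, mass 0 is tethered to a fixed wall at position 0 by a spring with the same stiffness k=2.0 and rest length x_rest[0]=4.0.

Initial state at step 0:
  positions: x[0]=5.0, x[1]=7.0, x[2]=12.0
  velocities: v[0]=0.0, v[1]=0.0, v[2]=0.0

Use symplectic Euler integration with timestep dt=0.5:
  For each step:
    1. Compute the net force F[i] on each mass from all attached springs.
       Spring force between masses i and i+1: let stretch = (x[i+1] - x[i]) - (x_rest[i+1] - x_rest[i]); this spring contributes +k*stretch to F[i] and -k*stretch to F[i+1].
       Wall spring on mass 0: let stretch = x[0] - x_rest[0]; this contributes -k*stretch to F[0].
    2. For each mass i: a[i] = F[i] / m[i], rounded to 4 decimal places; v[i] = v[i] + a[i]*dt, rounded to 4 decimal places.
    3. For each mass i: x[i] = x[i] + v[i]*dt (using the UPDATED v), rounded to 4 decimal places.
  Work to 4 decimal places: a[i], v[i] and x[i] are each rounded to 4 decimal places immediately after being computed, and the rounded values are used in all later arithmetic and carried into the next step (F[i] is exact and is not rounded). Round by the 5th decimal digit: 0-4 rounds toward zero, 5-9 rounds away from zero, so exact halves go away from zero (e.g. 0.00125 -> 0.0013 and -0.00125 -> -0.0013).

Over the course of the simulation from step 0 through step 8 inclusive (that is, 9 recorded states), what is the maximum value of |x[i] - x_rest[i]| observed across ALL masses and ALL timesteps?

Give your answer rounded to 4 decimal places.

Answer: 1.3828

Derivation:
Step 0: x=[5.0000 7.0000 12.0000] v=[0.0000 0.0000 0.0000]
Step 1: x=[3.5000 8.5000 11.7500] v=[-3.0000 3.0000 -0.5000]
Step 2: x=[2.7500 9.1250 11.6875] v=[-1.5000 1.2500 -0.1250]
Step 3: x=[3.8125 7.8438 11.9844] v=[2.1250 -2.5625 0.5938]
Step 4: x=[4.9844 6.6172 12.2462] v=[2.3438 -2.4532 0.5235]
Step 5: x=[4.4805 7.3887 12.1007] v=[-1.0078 1.5430 -0.2910]
Step 6: x=[3.1905 9.0621 11.7772] v=[-2.5801 3.3468 -0.6470]
Step 7: x=[3.2410 9.1573 11.7749] v=[0.1010 0.1903 -0.0046]
Step 8: x=[4.6292 7.6031 12.1182] v=[2.7763 -3.1084 0.6866]
Max displacement = 1.3828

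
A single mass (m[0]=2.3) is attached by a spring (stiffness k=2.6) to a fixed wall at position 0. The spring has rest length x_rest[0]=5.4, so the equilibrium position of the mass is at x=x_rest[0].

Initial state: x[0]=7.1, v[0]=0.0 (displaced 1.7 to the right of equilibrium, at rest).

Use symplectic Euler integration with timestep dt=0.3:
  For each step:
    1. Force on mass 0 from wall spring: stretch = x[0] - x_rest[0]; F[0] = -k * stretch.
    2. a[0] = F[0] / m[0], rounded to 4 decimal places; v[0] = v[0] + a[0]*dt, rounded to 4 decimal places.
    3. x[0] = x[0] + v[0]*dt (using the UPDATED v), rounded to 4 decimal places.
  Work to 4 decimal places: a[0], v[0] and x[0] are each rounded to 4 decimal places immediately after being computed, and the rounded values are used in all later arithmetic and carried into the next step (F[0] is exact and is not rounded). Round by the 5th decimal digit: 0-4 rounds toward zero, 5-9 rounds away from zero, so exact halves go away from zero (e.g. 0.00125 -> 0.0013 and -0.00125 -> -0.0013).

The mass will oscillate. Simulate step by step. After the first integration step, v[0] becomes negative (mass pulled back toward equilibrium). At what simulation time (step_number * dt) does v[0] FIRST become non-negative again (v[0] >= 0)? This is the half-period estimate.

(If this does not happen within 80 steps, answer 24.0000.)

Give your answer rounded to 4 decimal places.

Step 0: x=[7.1000] v=[0.0000]
Step 1: x=[6.9271] v=[-0.5765]
Step 2: x=[6.5988] v=[-1.0944]
Step 3: x=[6.1485] v=[-1.5010]
Step 4: x=[5.6221] v=[-1.7548]
Step 5: x=[5.0731] v=[-1.8301]
Step 6: x=[4.5573] v=[-1.7193]
Step 7: x=[4.1273] v=[-1.4335]
Step 8: x=[3.8267] v=[-1.0019]
Step 9: x=[3.6862] v=[-0.4684]
Step 10: x=[3.7200] v=[0.1128]
First v>=0 after going negative at step 10, time=3.0000

Answer: 3.0000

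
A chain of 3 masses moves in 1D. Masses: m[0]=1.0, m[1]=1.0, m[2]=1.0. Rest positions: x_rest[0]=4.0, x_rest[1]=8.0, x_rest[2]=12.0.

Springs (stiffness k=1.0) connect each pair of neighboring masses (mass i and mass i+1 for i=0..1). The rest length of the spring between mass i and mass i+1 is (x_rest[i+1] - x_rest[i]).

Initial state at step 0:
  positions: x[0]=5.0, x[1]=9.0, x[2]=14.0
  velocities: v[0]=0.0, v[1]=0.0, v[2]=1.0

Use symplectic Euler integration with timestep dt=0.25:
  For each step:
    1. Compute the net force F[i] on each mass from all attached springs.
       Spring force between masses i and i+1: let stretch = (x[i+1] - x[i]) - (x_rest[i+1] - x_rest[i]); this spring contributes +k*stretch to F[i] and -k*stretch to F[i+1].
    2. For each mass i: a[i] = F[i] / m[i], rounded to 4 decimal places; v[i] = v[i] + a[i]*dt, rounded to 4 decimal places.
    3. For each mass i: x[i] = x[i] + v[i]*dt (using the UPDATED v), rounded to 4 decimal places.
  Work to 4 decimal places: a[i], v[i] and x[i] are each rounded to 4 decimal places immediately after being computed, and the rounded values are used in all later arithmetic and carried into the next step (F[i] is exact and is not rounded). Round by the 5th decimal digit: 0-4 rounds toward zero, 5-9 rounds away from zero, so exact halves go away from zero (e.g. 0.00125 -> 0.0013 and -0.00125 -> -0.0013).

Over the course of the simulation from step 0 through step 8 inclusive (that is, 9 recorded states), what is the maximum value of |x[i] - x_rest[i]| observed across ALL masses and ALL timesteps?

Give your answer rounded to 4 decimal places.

Step 0: x=[5.0000 9.0000 14.0000] v=[0.0000 0.0000 1.0000]
Step 1: x=[5.0000 9.0625 14.1875] v=[0.0000 0.2500 0.7500]
Step 2: x=[5.0039 9.1914 14.3047] v=[0.0156 0.5156 0.4688]
Step 3: x=[5.0195 9.3782 14.3523] v=[0.0625 0.7471 0.1905]
Step 4: x=[5.0576 9.6035 14.3391] v=[0.1522 0.9010 -0.0530]
Step 5: x=[5.1298 9.8406 14.2799] v=[0.2887 0.9484 -0.2369]
Step 6: x=[5.2464 10.0607 14.1932] v=[0.4664 0.8805 -0.3467]
Step 7: x=[5.4139 10.2382 14.0983] v=[0.6700 0.7101 -0.3798]
Step 8: x=[5.6329 10.3555 14.0121] v=[0.8761 0.4691 -0.3448]
Max displacement = 2.3555

Answer: 2.3555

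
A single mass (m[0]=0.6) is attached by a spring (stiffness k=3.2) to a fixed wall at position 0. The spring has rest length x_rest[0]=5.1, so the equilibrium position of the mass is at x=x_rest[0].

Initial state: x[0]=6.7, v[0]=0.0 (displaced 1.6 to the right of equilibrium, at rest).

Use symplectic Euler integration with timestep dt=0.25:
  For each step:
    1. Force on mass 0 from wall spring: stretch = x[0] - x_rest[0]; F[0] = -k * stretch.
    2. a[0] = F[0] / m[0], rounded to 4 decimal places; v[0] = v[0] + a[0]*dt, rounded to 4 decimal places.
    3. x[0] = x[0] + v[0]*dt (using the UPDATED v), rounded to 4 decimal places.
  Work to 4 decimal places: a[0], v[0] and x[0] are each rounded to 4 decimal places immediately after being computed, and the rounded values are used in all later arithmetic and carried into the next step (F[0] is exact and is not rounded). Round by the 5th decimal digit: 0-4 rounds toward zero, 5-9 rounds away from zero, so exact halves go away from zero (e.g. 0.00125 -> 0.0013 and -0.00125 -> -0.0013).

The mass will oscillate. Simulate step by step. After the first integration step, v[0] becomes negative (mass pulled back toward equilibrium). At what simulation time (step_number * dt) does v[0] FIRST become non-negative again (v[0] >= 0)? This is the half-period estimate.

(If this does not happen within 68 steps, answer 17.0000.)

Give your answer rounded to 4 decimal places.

Step 0: x=[6.7000] v=[0.0000]
Step 1: x=[6.1667] v=[-2.1333]
Step 2: x=[5.2778] v=[-3.5556]
Step 3: x=[4.3296] v=[-3.7927]
Step 4: x=[3.6382] v=[-2.7655]
Step 5: x=[3.4341] v=[-0.8164]
Step 6: x=[3.7853] v=[1.4048]
First v>=0 after going negative at step 6, time=1.5000

Answer: 1.5000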